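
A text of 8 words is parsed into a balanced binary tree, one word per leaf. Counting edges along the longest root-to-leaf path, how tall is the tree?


In a balanced binary tree with n leaves the deepest leaf is ceil(log2(n)) edges below the root.
log2(8) = 3.0000
ceil(3.0000) = 3
height (edges) = 3

3


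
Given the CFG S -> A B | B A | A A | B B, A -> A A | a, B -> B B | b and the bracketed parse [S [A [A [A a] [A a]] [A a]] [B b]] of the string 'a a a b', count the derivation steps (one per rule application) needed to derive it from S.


Every bracketed nonterminal node [X ...] in the tree is produced by exactly one rule application.
Reading the tree off as a leftmost derivation:
  Step 1: S  =>  A B   (applied S -> A B)
  Step 2: A B  =>  A A B   (applied A -> A A)
  Step 3: A A B  =>  A A A B   (applied A -> A A)
  Step 4: A A A B  =>  a A A B   (applied A -> a)
  Step 5: a A A B  =>  a a A B   (applied A -> a)
  Step 6: a a A B  =>  a a a B   (applied A -> a)
  Step 7: a a a B  =>  a a a b   (applied B -> b)
Final yield: a a a b
Total rewrite steps: 7

7


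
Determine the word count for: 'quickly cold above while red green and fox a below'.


Counting words by splitting on spaces:
  Word 1: 'quickly'
  Word 2: 'cold'
  Word 3: 'above'
  Word 4: 'while'
  Word 5: 'red'
  Word 6: 'green'
  Word 7: 'and'
  Word 8: 'fox'
  Word 9: 'a'
  Word 10: 'below'
Total words: 10

10


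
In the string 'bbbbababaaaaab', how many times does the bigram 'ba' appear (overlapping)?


Scanning 'bbbbababaaaaab' for bigram 'ba':
  Position 0: 'bb' -> no
  Position 1: 'bb' -> no
  Position 2: 'bb' -> no
  Position 3: 'ba' -> MATCH
  Position 4: 'ab' -> no
  Position 5: 'ba' -> MATCH
  Position 6: 'ab' -> no
  Position 7: 'ba' -> MATCH
  Position 8: 'aa' -> no
  Position 9: 'aa' -> no
  Position 10: 'aa' -> no
  Position 11: 'aa' -> no
  Position 12: 'ab' -> no
Total matches: 3

3


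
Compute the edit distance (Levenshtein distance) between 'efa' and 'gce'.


Building DP table for s1='efa' (len 3) and s2='gce' (len 3):
       g  c  e
    0  1  2  3
  e 1  1  2  2
  f 2  2  2  3
  a 3  3  3  3
Edit distance = dp[3][3] = 3

3


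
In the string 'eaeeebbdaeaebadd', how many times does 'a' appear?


Scanning 'eaeeebbdaeaebadd' for 'a':
  Position 1: 'a' -> MATCH (count: 1)
  Position 8: 'a' -> MATCH (count: 2)
  Position 10: 'a' -> MATCH (count: 3)
  Position 13: 'a' -> MATCH (count: 4)
Total occurrences of 'a': 4

4


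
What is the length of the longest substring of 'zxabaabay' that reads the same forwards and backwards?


Scanning 'zxabaabay' for palindromic substrings.
Substring at positions 2-7: 'abaaba'.
Check: reverse('abaaba') = 'abaaba' -> palindrome confirmed.
Neighbouring characters ('x' / 'y') break symmetry, so it cannot extend further.
No longer palindromic substring exists; longest length = 6

6


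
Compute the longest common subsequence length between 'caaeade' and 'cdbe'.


DP table for LCS of 'caaeade' and 'cdbe':
       c  d  b  e
    0  0  0  0  0
  c 0  1  1  1  1
  a 0  1  1  1  1
  a 0  1  1  1  1
  e 0  1  1  1  2
  a 0  1  1  1  2
  d 0  1  2  2  2
  e 0  1  2  2  3
LCS: 'cde'
LCS length = 3

3


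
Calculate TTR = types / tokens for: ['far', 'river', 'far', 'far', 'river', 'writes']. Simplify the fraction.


Tokens: 6
Unique types: ('far', 'river', 'writes') = 3
TTR = 3/6
Simplify: divide both by 3 -> 1/2
TTR = 1/2

1/2


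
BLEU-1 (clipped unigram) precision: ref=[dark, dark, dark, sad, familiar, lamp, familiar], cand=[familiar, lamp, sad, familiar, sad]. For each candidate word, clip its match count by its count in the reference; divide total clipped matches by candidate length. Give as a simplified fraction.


Reference word counts: {'dark': 3, 'familiar': 2, 'lamp': 1, 'sad': 1}
Checking each candidate word (with clipping):
  'familiar' -> in reference (ref count 2, used 1/2) -> match (matches: 1)
  'lamp' -> in reference (ref count 1, used 1/1) -> match (matches: 2)
  'sad' -> in reference (ref count 1, used 1/1) -> match (matches: 3)
  'familiar' -> in reference (ref count 2, used 2/2) -> match (matches: 4)
  'sad' -> ref count 1 already used up (1/1) -> clipped, no match (matches: 4)
Clipped matches: 4, Candidate length: 5
Precision = 4/5

4/5


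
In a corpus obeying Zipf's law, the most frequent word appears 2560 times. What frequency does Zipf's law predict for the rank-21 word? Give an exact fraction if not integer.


Zipf's law: freq(rank) = f1 / rank
f1 = 2560, rank = 21
freq = 2560 / 21
GCD(2560, 21) = 1
Simplified: 2560/21

2560/21


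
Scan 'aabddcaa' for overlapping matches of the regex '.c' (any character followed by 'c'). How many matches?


Pattern: .c means any character followed by 'c'.
Scanning 'aabddcaa' position-by-position:
  Pos 0: window 'aa' -> no
  Pos 1: window 'ab' -> no
  Pos 2: window 'bd' -> no
  Pos 3: window 'dd' -> no
  Pos 4: window 'dc' -> MATCH
  Pos 5: window 'ca' -> no
  Pos 6: window 'aa' -> no
  Pos 7: window 'a' -> no
Total matches: 1

1


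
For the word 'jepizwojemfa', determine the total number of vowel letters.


Scanning each character of 'jepizwojemfa':
  Position 1: 'j' -> consonant (running count: 0)
  Position 2: 'e' -> vowel (running count: 1)
  Position 3: 'p' -> consonant (running count: 1)
  Position 4: 'i' -> vowel (running count: 2)
  Position 5: 'z' -> consonant (running count: 2)
  Position 6: 'w' -> consonant (running count: 2)
  Position 7: 'o' -> vowel (running count: 3)
  Position 8: 'j' -> consonant (running count: 3)
  Position 9: 'e' -> vowel (running count: 4)
  Position 10: 'm' -> consonant (running count: 4)
  Position 11: 'f' -> consonant (running count: 4)
  Position 12: 'a' -> vowel (running count: 5)
Total vowels: 5

5


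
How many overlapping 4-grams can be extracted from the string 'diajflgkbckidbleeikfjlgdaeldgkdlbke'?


String 'diajflgkbckidbleeikfjlgdaeldgkdlbke' has length L = 35.
Number of overlapping n-grams = L - n + 1
Substituting: 35 - 4 + 1 = 32

32


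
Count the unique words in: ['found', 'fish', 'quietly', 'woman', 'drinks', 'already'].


Listing all tokens and tracking unique types:
  Token 1: 'found' -> NEW (unique so far: 1)
  Token 2: 'fish' -> NEW (unique so far: 2)
  Token 3: 'quietly' -> NEW (unique so far: 3)
  Token 4: 'woman' -> NEW (unique so far: 4)
  Token 5: 'drinks' -> NEW (unique so far: 5)
  Token 6: 'already' -> NEW (unique so far: 6)
Unique types: ('already', 'drinks', 'fish', 'found', 'quietly', 'woman')
Vocabulary size: 6

6


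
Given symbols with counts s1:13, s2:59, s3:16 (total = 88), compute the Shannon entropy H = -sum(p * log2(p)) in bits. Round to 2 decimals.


Computing entropy H = -sum(p_i * log2(p_i)):
  s1: p = 13/88 = 0.1477, -p*log2(p) = 0.4076
  s2: p = 59/88 = 0.6705, -p*log2(p) = 0.3867
  s3: p = 16/88 = 0.1818, -p*log2(p) = 0.4472
H = sum of terms = 1.2415
Rounded to 2 decimals: 1.24

1.24


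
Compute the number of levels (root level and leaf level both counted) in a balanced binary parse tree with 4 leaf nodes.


In a balanced binary tree with n leaves the deepest leaf is ceil(log2(n)) edges below the root,
so counting node levels inclusive of root and leaves gives ceil(log2(n)) + 1 levels.
log2(4) = 2.0000
ceil(2.0000) = 2
levels = 2 + 1 = 3

3


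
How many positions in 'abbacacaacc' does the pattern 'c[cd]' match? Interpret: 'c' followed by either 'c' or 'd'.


Pattern: c[cd] means 'c' followed by either 'c' or 'd'.
Scanning 'abbacacaacc' position-by-position:
  Pos 0: window 'ab' -> no
  Pos 1: window 'bb' -> no
  Pos 2: window 'ba' -> no
  Pos 3: window 'ac' -> no
  Pos 4: window 'ca' -> no
  Pos 5: window 'ac' -> no
  Pos 6: window 'ca' -> no
  Pos 7: window 'aa' -> no
  Pos 8: window 'ac' -> no
  Pos 9: window 'cc' -> MATCH
  Pos 10: window 'c' -> no
Total matches: 1

1


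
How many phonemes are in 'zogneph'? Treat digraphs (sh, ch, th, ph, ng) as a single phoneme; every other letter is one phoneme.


Parsing 'zogneph' greedily, digraphs first:
  'z' -> consonant phoneme (phonemes so far: 1)
  'o' -> vowel phoneme (phonemes so far: 2)
  'g' -> consonant phoneme (phonemes so far: 3)
  'n' -> consonant phoneme (phonemes so far: 4)
  'e' -> vowel phoneme (phonemes so far: 5)
  'ph' -> digraph (1 consonant phoneme) (phonemes so far: 6)
Total phonemes: 6

6


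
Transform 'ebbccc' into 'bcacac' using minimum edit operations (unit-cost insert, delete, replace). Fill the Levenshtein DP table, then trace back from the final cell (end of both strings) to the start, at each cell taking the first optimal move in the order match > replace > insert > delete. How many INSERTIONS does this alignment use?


Edit distance = 4. Backtracking from cell (6, 6) with preference match > replace > insert > delete,
then listing the resulting alignment 'ebbccc' -> 'bcacac' left to right:
  Step 1: replace e->b
  Step 2: replace b->c
  Step 3: replace b->a
  Step 4: keep 'c'
  Step 5: replace c->a
  Step 6: keep 'c'
Total insertions: 0

0


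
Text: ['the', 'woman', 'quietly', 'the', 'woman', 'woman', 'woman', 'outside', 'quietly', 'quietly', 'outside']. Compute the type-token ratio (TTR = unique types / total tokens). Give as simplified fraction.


Tokens: 11
Unique types: ('outside', 'quietly', 'the', 'woman') = 4
TTR = 4/11
Already in lowest terms.

4/11


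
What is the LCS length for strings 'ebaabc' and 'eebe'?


DP table for LCS of 'ebaabc' and 'eebe':
       e  e  b  e
    0  0  0  0  0
  e 0  1  1  1  1
  b 0  1  1  2  2
  a 0  1  1  2  2
  a 0  1  1  2  2
  b 0  1  1  2  2
  c 0  1  1  2  2
LCS: 'eb'
LCS length = 2

2


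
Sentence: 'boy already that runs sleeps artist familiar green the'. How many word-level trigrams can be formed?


Word trigrams from [9] words:
  Trigram 1: (boy already that)
  Trigram 2: (already that runs)
  Trigram 3: (that runs sleeps)
  Trigram 4: (runs sleeps artist)
  Trigram 5: (sleeps artist familiar)
  Trigram 6: (artist familiar green)
  Trigram 7: (familiar green the)
Total word trigrams: 9 - 2 = 7

7


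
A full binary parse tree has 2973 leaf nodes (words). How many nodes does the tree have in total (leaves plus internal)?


Leaf nodes (terminals): 2973
Internal nodes = n - 1 = 2973 - 1 = 2972
Total = leaves + internal = 2973 + 2972 = 5945

5945


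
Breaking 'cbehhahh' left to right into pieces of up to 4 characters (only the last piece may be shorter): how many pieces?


'cbehhahh' has 8 characters.
Chunking with max size 4:
  Chunk 1: 'cbeh' (positions 0-3)
  Chunk 2: 'hahh' (positions 4-7)
Total chunks: ceil(8 / 4) = 2

2


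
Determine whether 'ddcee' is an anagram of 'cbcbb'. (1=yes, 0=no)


Sort characters of 'ddcee': 'cddee'
Sort characters of 'cbcbb': 'bbbcc'
Sorted forms differ -> they are NOT anagrams
Result: 0

0


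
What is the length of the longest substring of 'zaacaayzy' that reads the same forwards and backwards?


Scanning 'zaacaayzy' for palindromic substrings.
Substring at positions 1-5: 'aacaa'.
Check: reverse('aacaa') = 'aacaa' -> palindrome confirmed.
Neighbouring characters ('z' / 'y') break symmetry, so it cannot extend further.
No longer palindromic substring exists; longest length = 5

5


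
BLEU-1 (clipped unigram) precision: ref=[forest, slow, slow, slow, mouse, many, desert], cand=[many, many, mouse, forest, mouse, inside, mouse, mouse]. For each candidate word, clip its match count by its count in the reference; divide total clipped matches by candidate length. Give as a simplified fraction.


Reference word counts: {'desert': 1, 'forest': 1, 'many': 1, 'mouse': 1, 'slow': 3}
Checking each candidate word (with clipping):
  'many' -> in reference (ref count 1, used 1/1) -> match (matches: 1)
  'many' -> ref count 1 already used up (1/1) -> clipped, no match (matches: 1)
  'mouse' -> in reference (ref count 1, used 1/1) -> match (matches: 2)
  'forest' -> in reference (ref count 1, used 1/1) -> match (matches: 3)
  'mouse' -> ref count 1 already used up (1/1) -> clipped, no match (matches: 3)
  'inside' -> not in reference -> no match (matches: 3)
  'mouse' -> ref count 1 already used up (1/1) -> clipped, no match (matches: 3)
  'mouse' -> ref count 1 already used up (1/1) -> clipped, no match (matches: 3)
Clipped matches: 3, Candidate length: 8
Precision = 3/8

3/8


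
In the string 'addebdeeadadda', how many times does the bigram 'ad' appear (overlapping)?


Scanning 'addebdeeadadda' for bigram 'ad':
  Position 0: 'ad' -> MATCH
  Position 1: 'dd' -> no
  Position 2: 'de' -> no
  Position 3: 'eb' -> no
  Position 4: 'bd' -> no
  Position 5: 'de' -> no
  Position 6: 'ee' -> no
  Position 7: 'ea' -> no
  Position 8: 'ad' -> MATCH
  Position 9: 'da' -> no
  Position 10: 'ad' -> MATCH
  Position 11: 'dd' -> no
  Position 12: 'da' -> no
Total matches: 3

3


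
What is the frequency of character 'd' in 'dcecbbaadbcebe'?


Scanning 'dcecbbaadbcebe' for 'd':
  Position 0: 'd' -> MATCH (count: 1)
  Position 8: 'd' -> MATCH (count: 2)
Total occurrences of 'd': 2

2


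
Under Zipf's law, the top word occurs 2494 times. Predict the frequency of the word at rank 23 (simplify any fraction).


Zipf's law: freq(rank) = f1 / rank
f1 = 2494, rank = 23
freq = 2494 / 23
GCD(2494, 23) = 1
Simplified: 2494/23

2494/23


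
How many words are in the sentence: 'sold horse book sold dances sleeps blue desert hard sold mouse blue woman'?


Counting words by splitting on spaces:
  Word 1: 'sold'
  Word 2: 'horse'
  Word 3: 'book'
  Word 4: 'sold'
  Word 5: 'dances'
  Word 6: 'sleeps'
  Word 7: 'blue'
  Word 8: 'desert'
  Word 9: 'hard'
  Word 10: 'sold'
  Word 11: 'mouse'
  Word 12: 'blue'
  Word 13: 'woman'
Total words: 13

13


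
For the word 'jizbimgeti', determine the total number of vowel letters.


Scanning each character of 'jizbimgeti':
  Position 1: 'j' -> consonant (running count: 0)
  Position 2: 'i' -> vowel (running count: 1)
  Position 3: 'z' -> consonant (running count: 1)
  Position 4: 'b' -> consonant (running count: 1)
  Position 5: 'i' -> vowel (running count: 2)
  Position 6: 'm' -> consonant (running count: 2)
  Position 7: 'g' -> consonant (running count: 2)
  Position 8: 'e' -> vowel (running count: 3)
  Position 9: 't' -> consonant (running count: 3)
  Position 10: 'i' -> vowel (running count: 4)
Total vowels: 4

4


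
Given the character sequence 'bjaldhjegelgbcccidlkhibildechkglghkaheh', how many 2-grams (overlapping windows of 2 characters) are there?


String 'bjaldhjegelgbcccidlkhibildechkglghkaheh' has length L = 39.
Number of overlapping n-grams = L - n + 1
Substituting: 39 - 2 + 1 = 38

38


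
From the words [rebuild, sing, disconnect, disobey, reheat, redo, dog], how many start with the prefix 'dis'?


Checking each word for prefix 'dis':
  'rebuild' -> no (count: 0)
  'sing' -> no (count: 0)
  'disconnect' -> YES, starts with 'dis' (count: 1)
  'disobey' -> YES, starts with 'dis' (count: 2)
  'reheat' -> no (count: 2)
  'redo' -> no (count: 2)
  'dog' -> no (count: 2)
Total with prefix 'dis': 2

2


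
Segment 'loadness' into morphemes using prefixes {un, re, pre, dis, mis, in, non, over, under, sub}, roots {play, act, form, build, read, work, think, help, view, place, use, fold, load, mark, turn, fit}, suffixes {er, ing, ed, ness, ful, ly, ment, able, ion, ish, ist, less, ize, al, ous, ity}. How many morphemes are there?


Segmenting 'loadness' against the inventory:
  'load' -> root (morpheme 1)
  'ness' -> suffix (morpheme 2)
Total morphemes: 2

2


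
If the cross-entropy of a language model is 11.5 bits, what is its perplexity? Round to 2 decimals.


Perplexity formula: PP = 2^H
H = 11.5
PP = 2^11.5
Decompose: 2^11.5 = 2^11 * 2^0.5 = 2^11 * sqrt(2)
2^11 = 2048, sqrt(2) ~ 1.4142136
PP ~ 2048 * 1.4142136 = 2896.3094528
Rounded to 2 decimals: 2896.31

2896.31


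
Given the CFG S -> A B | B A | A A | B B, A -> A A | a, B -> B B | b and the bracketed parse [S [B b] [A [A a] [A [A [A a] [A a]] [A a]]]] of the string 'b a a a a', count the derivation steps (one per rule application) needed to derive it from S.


Every bracketed nonterminal node [X ...] in the tree is produced by exactly one rule application.
Reading the tree off as a leftmost derivation:
  Step 1: S  =>  B A   (applied S -> B A)
  Step 2: B A  =>  b A   (applied B -> b)
  Step 3: b A  =>  b A A   (applied A -> A A)
  Step 4: b A A  =>  b a A   (applied A -> a)
  Step 5: b a A  =>  b a A A   (applied A -> A A)
  Step 6: b a A A  =>  b a A A A   (applied A -> A A)
  Step 7: b a A A A  =>  b a a A A   (applied A -> a)
  Step 8: b a a A A  =>  b a a a A   (applied A -> a)
  Step 9: b a a a A  =>  b a a a a   (applied A -> a)
Final yield: b a a a a
Total rewrite steps: 9

9


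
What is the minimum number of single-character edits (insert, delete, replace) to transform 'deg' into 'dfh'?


Building DP table for s1='deg' (len 3) and s2='dfh' (len 3):
       d  f  h
    0  1  2  3
  d 1  0  1  2
  e 2  1  1  2
  g 3  2  2  2
Edit distance = dp[3][3] = 2

2


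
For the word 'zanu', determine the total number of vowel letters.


Scanning each character of 'zanu':
  Position 1: 'z' -> consonant (running count: 0)
  Position 2: 'a' -> vowel (running count: 1)
  Position 3: 'n' -> consonant (running count: 1)
  Position 4: 'u' -> vowel (running count: 2)
Total vowels: 2

2


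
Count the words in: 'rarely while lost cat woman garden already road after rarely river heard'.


Counting words by splitting on spaces:
  Word 1: 'rarely'
  Word 2: 'while'
  Word 3: 'lost'
  Word 4: 'cat'
  Word 5: 'woman'
  Word 6: 'garden'
  Word 7: 'already'
  Word 8: 'road'
  Word 9: 'after'
  Word 10: 'rarely'
  Word 11: 'river'
  Word 12: 'heard'
Total words: 12

12


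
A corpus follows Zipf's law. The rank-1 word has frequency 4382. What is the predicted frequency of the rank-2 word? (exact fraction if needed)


Zipf's law: freq(rank) = f1 / rank
f1 = 4382, rank = 2
freq = 4382 / 2
= 2191

2191


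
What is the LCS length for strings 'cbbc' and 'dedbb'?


DP table for LCS of 'cbbc' and 'dedbb':
       d  e  d  b  b
    0  0  0  0  0  0
  c 0  0  0  0  0  0
  b 0  0  0  0  1  1
  b 0  0  0  0  1  2
  c 0  0  0  0  1  2
LCS: 'bb'
LCS length = 2

2


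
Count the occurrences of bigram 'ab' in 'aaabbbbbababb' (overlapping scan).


Scanning 'aaabbbbbababb' for bigram 'ab':
  Position 0: 'aa' -> no
  Position 1: 'aa' -> no
  Position 2: 'ab' -> MATCH
  Position 3: 'bb' -> no
  Position 4: 'bb' -> no
  Position 5: 'bb' -> no
  Position 6: 'bb' -> no
  Position 7: 'ba' -> no
  Position 8: 'ab' -> MATCH
  Position 9: 'ba' -> no
  Position 10: 'ab' -> MATCH
  Position 11: 'bb' -> no
Total matches: 3

3


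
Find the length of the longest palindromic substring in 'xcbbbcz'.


Scanning 'xcbbbcz' for palindromic substrings.
Substring at positions 1-5: 'cbbbc'.
Check: reverse('cbbbc') = 'cbbbc' -> palindrome confirmed.
Neighbouring characters ('x' / 'z') break symmetry, so it cannot extend further.
No longer palindromic substring exists; longest length = 5

5


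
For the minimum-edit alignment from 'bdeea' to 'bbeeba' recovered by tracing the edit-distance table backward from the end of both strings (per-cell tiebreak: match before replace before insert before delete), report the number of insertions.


Edit distance = 2. Backtracking from cell (5, 6) with preference match > replace > insert > delete,
then listing the resulting alignment 'bdeea' -> 'bbeeba' left to right:
  Step 1: keep 'b'
  Step 2: replace d->b
  Step 3: keep 'e'
  Step 4: keep 'e'
  Step 5: insert 'b' [insertion #1]
  Step 6: keep 'a'
Total insertions: 1

1


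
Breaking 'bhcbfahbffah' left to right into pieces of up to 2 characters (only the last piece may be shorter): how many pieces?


'bhcbfahbffah' has 12 characters.
Chunking with max size 2:
  Chunk 1: 'bh' (positions 0-1)
  Chunk 2: 'cb' (positions 2-3)
  Chunk 3: 'fa' (positions 4-5)
  Chunk 4: 'hb' (positions 6-7)
  Chunk 5: 'ff' (positions 8-9)
  Chunk 6: 'ah' (positions 10-11)
Total chunks: ceil(12 / 2) = 6

6


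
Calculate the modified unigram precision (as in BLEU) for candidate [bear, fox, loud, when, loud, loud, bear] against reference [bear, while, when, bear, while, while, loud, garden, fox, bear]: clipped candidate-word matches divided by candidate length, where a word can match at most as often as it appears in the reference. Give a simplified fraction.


Reference word counts: {'bear': 3, 'fox': 1, 'garden': 1, 'loud': 1, 'when': 1, 'while': 3}
Checking each candidate word (with clipping):
  'bear' -> in reference (ref count 3, used 1/3) -> match (matches: 1)
  'fox' -> in reference (ref count 1, used 1/1) -> match (matches: 2)
  'loud' -> in reference (ref count 1, used 1/1) -> match (matches: 3)
  'when' -> in reference (ref count 1, used 1/1) -> match (matches: 4)
  'loud' -> ref count 1 already used up (1/1) -> clipped, no match (matches: 4)
  'loud' -> ref count 1 already used up (1/1) -> clipped, no match (matches: 4)
  'bear' -> in reference (ref count 3, used 2/3) -> match (matches: 5)
Clipped matches: 5, Candidate length: 7
Precision = 5/7

5/7


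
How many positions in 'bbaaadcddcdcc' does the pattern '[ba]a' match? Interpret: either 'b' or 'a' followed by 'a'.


Pattern: [ba]a means either 'b' or 'a' followed by 'a'.
Scanning 'bbaaadcddcdcc' position-by-position:
  Pos 0: window 'bb' -> no
  Pos 1: window 'ba' -> MATCH
  Pos 2: window 'aa' -> MATCH
  Pos 3: window 'aa' -> MATCH
  Pos 4: window 'ad' -> no
  Pos 5: window 'dc' -> no
  Pos 6: window 'cd' -> no
  Pos 7: window 'dd' -> no
  Pos 8: window 'dc' -> no
  Pos 9: window 'cd' -> no
  Pos 10: window 'dc' -> no
  Pos 11: window 'cc' -> no
  Pos 12: window 'c' -> no
Total matches: 3

3


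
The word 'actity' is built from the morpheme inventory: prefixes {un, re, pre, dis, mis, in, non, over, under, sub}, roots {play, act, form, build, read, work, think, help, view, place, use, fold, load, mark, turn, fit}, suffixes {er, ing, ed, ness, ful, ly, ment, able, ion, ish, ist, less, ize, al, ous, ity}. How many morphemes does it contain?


Segmenting 'actity' against the inventory:
  'act' -> root (morpheme 1)
  'ity' -> suffix (morpheme 2)
Total morphemes: 2

2


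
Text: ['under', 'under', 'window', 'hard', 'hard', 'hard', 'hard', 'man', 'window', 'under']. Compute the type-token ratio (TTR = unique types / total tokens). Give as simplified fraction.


Tokens: 10
Unique types: ('hard', 'man', 'under', 'window') = 4
TTR = 4/10
Simplify: divide both by 2 -> 2/5
TTR = 2/5

2/5


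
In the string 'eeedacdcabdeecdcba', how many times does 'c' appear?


Scanning 'eeedacdcabdeecdcba' for 'c':
  Position 5: 'c' -> MATCH (count: 1)
  Position 7: 'c' -> MATCH (count: 2)
  Position 13: 'c' -> MATCH (count: 3)
  Position 15: 'c' -> MATCH (count: 4)
Total occurrences of 'c': 4

4


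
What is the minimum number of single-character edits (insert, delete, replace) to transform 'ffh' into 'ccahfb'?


Building DP table for s1='ffh' (len 3) and s2='ccahfb' (len 6):
       c  c  a  h  f  b
    0  1  2  3  4  5  6
  f 1  1  2  3  4  4  5
  f 2  2  2  3  4  4  5
  h 3  3  3  3  3  4  5
Edit distance = dp[3][6] = 5

5


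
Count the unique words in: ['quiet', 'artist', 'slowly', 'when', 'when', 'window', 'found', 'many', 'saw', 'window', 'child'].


Listing all tokens and tracking unique types:
  Token 1: 'quiet' -> NEW (unique so far: 1)
  Token 2: 'artist' -> NEW (unique so far: 2)
  Token 3: 'slowly' -> NEW (unique so far: 3)
  Token 4: 'when' -> NEW (unique so far: 4)
  Token 5: 'when' -> duplicate (unique so far: 4)
  Token 6: 'window' -> NEW (unique so far: 5)
  Token 7: 'found' -> NEW (unique so far: 6)
  Token 8: 'many' -> NEW (unique so far: 7)
  Token 9: 'saw' -> NEW (unique so far: 8)
  Token 10: 'window' -> duplicate (unique so far: 8)
  Token 11: 'child' -> NEW (unique so far: 9)
Unique types: ('artist', 'child', 'found', 'many', 'quiet', 'saw', 'slowly', 'when', 'window')
Vocabulary size: 9

9


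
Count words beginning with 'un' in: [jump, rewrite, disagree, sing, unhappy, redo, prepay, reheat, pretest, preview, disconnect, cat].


Checking each word for prefix 'un':
  'jump' -> no (count: 0)
  'rewrite' -> no (count: 0)
  'disagree' -> no (count: 0)
  'sing' -> no (count: 0)
  'unhappy' -> YES, starts with 'un' (count: 1)
  'redo' -> no (count: 1)
  'prepay' -> no (count: 1)
  'reheat' -> no (count: 1)
  'pretest' -> no (count: 1)
  'preview' -> no (count: 1)
  'disconnect' -> no (count: 1)
  'cat' -> no (count: 1)
Total with prefix 'un': 1

1


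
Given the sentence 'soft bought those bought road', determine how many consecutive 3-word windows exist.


Word trigrams from [5] words:
  Trigram 1: (soft bought those)
  Trigram 2: (bought those bought)
  Trigram 3: (those bought road)
Total word trigrams: 5 - 2 = 3

3


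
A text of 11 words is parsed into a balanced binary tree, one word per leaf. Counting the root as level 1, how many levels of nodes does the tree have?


In a balanced binary tree with n leaves the deepest leaf is ceil(log2(n)) edges below the root,
so counting node levels inclusive of root and leaves gives ceil(log2(n)) + 1 levels.
log2(11) = 3.4594
ceil(3.4594) = 4
levels = 4 + 1 = 5

5


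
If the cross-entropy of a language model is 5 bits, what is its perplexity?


Perplexity formula: PP = 2^H
H = 5
PP = 2^5
Steps: 2^1 = 2, 2^2 = 4, 2^3 = 8, 2^4 = 16, 2^5 = 32
PP = 32

32


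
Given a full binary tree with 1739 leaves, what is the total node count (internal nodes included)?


Leaf nodes (terminals): 1739
Internal nodes = n - 1 = 1739 - 1 = 1738
Total = leaves + internal = 1739 + 1738 = 3477

3477


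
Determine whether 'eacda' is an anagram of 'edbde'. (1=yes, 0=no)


Sort characters of 'eacda': 'aacde'
Sort characters of 'edbde': 'bddee'
Sorted forms differ -> they are NOT anagrams
Result: 0

0


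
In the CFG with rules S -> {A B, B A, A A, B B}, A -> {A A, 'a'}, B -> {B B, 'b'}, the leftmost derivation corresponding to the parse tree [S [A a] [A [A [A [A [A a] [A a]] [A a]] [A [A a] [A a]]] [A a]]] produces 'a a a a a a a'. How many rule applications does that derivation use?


Every bracketed nonterminal node [X ...] in the tree is produced by exactly one rule application.
Reading the tree off as a leftmost derivation:
  Step 1: S  =>  A A   (applied S -> A A)
  Step 2: A A  =>  a A   (applied A -> a)
  Step 3: a A  =>  a A A   (applied A -> A A)
  Step 4: a A A  =>  a A A A   (applied A -> A A)
  Step 5: a A A A  =>  a A A A A   (applied A -> A A)
  Step 6: a A A A A  =>  a A A A A A   (applied A -> A A)
  Step 7: a A A A A A  =>  a a A A A A   (applied A -> a)
  Step 8: a a A A A A  =>  a a a A A A   (applied A -> a)
  Step 9: a a a A A A  =>  a a a a A A   (applied A -> a)
  Step 10: a a a a A A  =>  a a a a A A A   (applied A -> A A)
  Step 11: a a a a A A A  =>  a a a a a A A   (applied A -> a)
  Step 12: a a a a a A A  =>  a a a a a a A   (applied A -> a)
  Step 13: a a a a a a A  =>  a a a a a a a   (applied A -> a)
Final yield: a a a a a a a
Total rewrite steps: 13

13


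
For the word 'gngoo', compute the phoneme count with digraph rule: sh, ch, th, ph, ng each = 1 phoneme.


Parsing 'gngoo' greedily, digraphs first:
  'g' -> consonant phoneme (phonemes so far: 1)
  'ng' -> digraph (1 consonant phoneme) (phonemes so far: 2)
  'o' -> vowel phoneme (phonemes so far: 3)
  'o' -> vowel phoneme (phonemes so far: 4)
Total phonemes: 4

4


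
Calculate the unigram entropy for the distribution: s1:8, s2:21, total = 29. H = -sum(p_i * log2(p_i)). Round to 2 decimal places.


Computing entropy H = -sum(p_i * log2(p_i)):
  s1: p = 8/29 = 0.2759, -p*log2(p) = 0.5125
  s2: p = 21/29 = 0.7241, -p*log2(p) = 0.3372
H = sum of terms = 0.8497
Rounded to 2 decimals: 0.85

0.85


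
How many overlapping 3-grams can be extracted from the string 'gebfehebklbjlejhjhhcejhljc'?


String 'gebfehebklbjlejhjhhcejhljc' has length L = 26.
Number of overlapping n-grams = L - n + 1
Substituting: 26 - 3 + 1 = 24

24


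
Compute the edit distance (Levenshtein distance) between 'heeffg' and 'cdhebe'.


Building DP table for s1='heeffg' (len 6) and s2='cdhebe' (len 6):
       c  d  h  e  b  e
    0  1  2  3  4  5  6
  h 1  1  2  2  3  4  5
  e 2  2  2  3  2  3  4
  e 3  3  3  3  3  3  3
  f 4  4  4  4  4  4  4
  f 5  5  5  5  5  5  5
  g 6  6  6  6  6  6  6
Edit distance = dp[6][6] = 6

6


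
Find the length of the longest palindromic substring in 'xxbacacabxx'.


Scanning 'xxbacacabxx' for palindromic substrings.
Substring at positions 0-10: 'xxbacacabxx'.
Check: reverse('xxbacacabxx') = 'xxbacacabxx' -> palindrome confirmed.
No longer palindromic substring exists; longest length = 11

11


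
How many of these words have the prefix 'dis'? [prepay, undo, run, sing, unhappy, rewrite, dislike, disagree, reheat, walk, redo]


Checking each word for prefix 'dis':
  'prepay' -> no (count: 0)
  'undo' -> no (count: 0)
  'run' -> no (count: 0)
  'sing' -> no (count: 0)
  'unhappy' -> no (count: 0)
  'rewrite' -> no (count: 0)
  'dislike' -> YES, starts with 'dis' (count: 1)
  'disagree' -> YES, starts with 'dis' (count: 2)
  'reheat' -> no (count: 2)
  'walk' -> no (count: 2)
  'redo' -> no (count: 2)
Total with prefix 'dis': 2

2


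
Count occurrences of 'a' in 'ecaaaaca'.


Scanning 'ecaaaaca' for 'a':
  Position 2: 'a' -> MATCH (count: 1)
  Position 3: 'a' -> MATCH (count: 2)
  Position 4: 'a' -> MATCH (count: 3)
  Position 5: 'a' -> MATCH (count: 4)
  Position 7: 'a' -> MATCH (count: 5)
Total occurrences of 'a': 5

5


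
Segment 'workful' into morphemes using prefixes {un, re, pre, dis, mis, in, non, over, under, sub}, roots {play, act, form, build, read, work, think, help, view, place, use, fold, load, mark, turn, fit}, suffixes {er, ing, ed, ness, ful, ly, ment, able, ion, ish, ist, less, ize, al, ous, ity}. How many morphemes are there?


Segmenting 'workful' against the inventory:
  'work' -> root (morpheme 1)
  'ful' -> suffix (morpheme 2)
Total morphemes: 2

2


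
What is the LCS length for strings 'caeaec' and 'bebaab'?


DP table for LCS of 'caeaec' and 'bebaab':
       b  e  b  a  a  b
    0  0  0  0  0  0  0
  c 0  0  0  0  0  0  0
  a 0  0  0  0  1  1  1
  e 0  0  1  1  1  1  1
  a 0  0  1  1  2  2  2
  e 0  0  1  1  2  2  2
  c 0  0  1  1  2  2  2
LCS: 'aa'
LCS length = 2

2


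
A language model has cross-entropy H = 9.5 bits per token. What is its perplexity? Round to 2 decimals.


Perplexity formula: PP = 2^H
H = 9.5
PP = 2^9.5
Decompose: 2^9.5 = 2^9 * 2^0.5 = 2^9 * sqrt(2)
2^9 = 512, sqrt(2) ~ 1.4142136
PP ~ 512 * 1.4142136 = 724.0773632
Rounded to 2 decimals: 724.08

724.08


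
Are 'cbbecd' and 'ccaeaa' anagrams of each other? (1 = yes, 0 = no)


Sort characters of 'cbbecd': 'bbccde'
Sort characters of 'ccaeaa': 'aaacce'
Sorted forms differ -> they are NOT anagrams
Result: 0

0


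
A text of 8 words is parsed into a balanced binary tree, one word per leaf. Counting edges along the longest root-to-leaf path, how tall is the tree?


In a balanced binary tree with n leaves the deepest leaf is ceil(log2(n)) edges below the root.
log2(8) = 3.0000
ceil(3.0000) = 3
height (edges) = 3

3


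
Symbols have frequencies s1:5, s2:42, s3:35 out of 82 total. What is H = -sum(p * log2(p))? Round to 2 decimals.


Computing entropy H = -sum(p_i * log2(p_i)):
  s1: p = 5/82 = 0.0610, -p*log2(p) = 0.2461
  s2: p = 42/82 = 0.5122, -p*log2(p) = 0.4944
  s3: p = 35/82 = 0.4268, -p*log2(p) = 0.5243
H = sum of terms = 1.2648
Rounded to 2 decimals: 1.26

1.26


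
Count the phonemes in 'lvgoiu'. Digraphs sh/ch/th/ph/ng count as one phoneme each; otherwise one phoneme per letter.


Parsing 'lvgoiu' greedily, digraphs first:
  'l' -> consonant phoneme (phonemes so far: 1)
  'v' -> consonant phoneme (phonemes so far: 2)
  'g' -> consonant phoneme (phonemes so far: 3)
  'o' -> vowel phoneme (phonemes so far: 4)
  'i' -> vowel phoneme (phonemes so far: 5)
  'u' -> vowel phoneme (phonemes so far: 6)
Total phonemes: 6

6


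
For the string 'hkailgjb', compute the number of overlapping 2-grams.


String 'hkailgjb' has length L = 8.
Number of overlapping n-grams = L - n + 1
Substituting: 8 - 2 + 1 = 7

7


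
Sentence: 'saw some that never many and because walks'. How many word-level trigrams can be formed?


Word trigrams from [8] words:
  Trigram 1: (saw some that)
  Trigram 2: (some that never)
  Trigram 3: (that never many)
  Trigram 4: (never many and)
  Trigram 5: (many and because)
  Trigram 6: (and because walks)
Total word trigrams: 8 - 2 = 6

6


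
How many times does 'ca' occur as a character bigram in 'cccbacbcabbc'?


Scanning 'cccbacbcabbc' for bigram 'ca':
  Position 0: 'cc' -> no
  Position 1: 'cc' -> no
  Position 2: 'cb' -> no
  Position 3: 'ba' -> no
  Position 4: 'ac' -> no
  Position 5: 'cb' -> no
  Position 6: 'bc' -> no
  Position 7: 'ca' -> MATCH
  Position 8: 'ab' -> no
  Position 9: 'bb' -> no
  Position 10: 'bc' -> no
Total matches: 1

1


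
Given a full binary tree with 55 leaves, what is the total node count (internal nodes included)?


Leaf nodes (terminals): 55
Internal nodes = n - 1 = 55 - 1 = 54
Total = leaves + internal = 55 + 54 = 109

109


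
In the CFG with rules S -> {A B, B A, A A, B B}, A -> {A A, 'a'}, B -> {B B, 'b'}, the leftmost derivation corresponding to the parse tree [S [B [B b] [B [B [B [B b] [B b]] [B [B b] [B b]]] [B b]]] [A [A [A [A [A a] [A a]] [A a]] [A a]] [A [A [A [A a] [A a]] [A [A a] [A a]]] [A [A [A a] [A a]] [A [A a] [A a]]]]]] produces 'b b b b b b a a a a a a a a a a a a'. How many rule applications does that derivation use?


Every bracketed nonterminal node [X ...] in the tree is produced by exactly one rule application.
Reading the tree off as a leftmost derivation:
  Step 1: S  =>  B A   (applied S -> B A)
  Step 2: B A  =>  B B A   (applied B -> B B)
  Step 3: B B A  =>  b B A   (applied B -> b)
  Step 4: b B A  =>  b B B A   (applied B -> B B)
  Step 5: b B B A  =>  b B B B A   (applied B -> B B)
  Step 6: b B B B A  =>  b B B B B A   (applied B -> B B)
  Step 7: b B B B B A  =>  b b B B B A   (applied B -> b)
  Step 8: b b B B B A  =>  b b b B B A   (applied B -> b)
  Step 9: b b b B B A  =>  b b b B B B A   (applied B -> B B)
  Step 10: b b b B B B A  =>  b b b b B B A   (applied B -> b)
  Step 11: b b b b B B A  =>  b b b b b B A   (applied B -> b)
  Step 12: b b b b b B A  =>  b b b b b b A   (applied B -> b)
  Step 13: b b b b b b A  =>  b b b b b b A A   (applied A -> A A)
  Step 14: b b b b b b A A  =>  b b b b b b A A A   (applied A -> A A)
  Step 15: b b b b b b A A A  =>  b b b b b b A A A A   (applied A -> A A)
  Step 16: b b b b b b A A A A  =>  b b b b b b A A A A A   (applied A -> A A)
  Step 17: b b b b b b A A A A A  =>  b b b b b b a A A A A   (applied A -> a)
  Step 18: b b b b b b a A A A A  =>  b b b b b b a a A A A   (applied A -> a)
  Step 19: b b b b b b a a A A A  =>  b b b b b b a a a A A   (applied A -> a)
  Step 20: b b b b b b a a a A A  =>  b b b b b b a a a a A   (applied A -> a)
  Step 21: b b b b b b a a a a A  =>  b b b b b b a a a a A A   (applied A -> A A)
  Step 22: b b b b b b a a a a A A  =>  b b b b b b a a a a A A A   (applied A -> A A)
  Step 23: b b b b b b a a a a A A A  =>  b b b b b b a a a a A A A A   (applied A -> A A)
  Step 24: b b b b b b a a a a A A A A  =>  b b b b b b a a a a a A A A   (applied A -> a)
  Step 25: b b b b b b a a a a a A A A  =>  b b b b b b a a a a a a A A   (applied A -> a)
  Step 26: b b b b b b a a a a a a A A  =>  b b b b b b a a a a a a A A A   (applied A -> A A)
  Step 27: b b b b b b a a a a a a A A A  =>  b b b b b b a a a a a a a A A   (applied A -> a)
  Step 28: b b b b b b a a a a a a a A A  =>  b b b b b b a a a a a a a a A   (applied A -> a)
  Step 29: b b b b b b a a a a a a a a A  =>  b b b b b b a a a a a a a a A A   (applied A -> A A)
  Step 30: b b b b b b a a a a a a a a A A  =>  b b b b b b a a a a a a a a A A A   (applied A -> A A)
  Step 31: b b b b b b a a a a a a a a A A A  =>  b b b b b b a a a a a a a a a A A   (applied A -> a)
  Step 32: b b b b b b a a a a a a a a a A A  =>  b b b b b b a a a a a a a a a a A   (applied A -> a)
  Step 33: b b b b b b a a a a a a a a a a A  =>  b b b b b b a a a a a a a a a a A A   (applied A -> A A)
  Step 34: b b b b b b a a a a a a a a a a A A  =>  b b b b b b a a a a a a a a a a a A   (applied A -> a)
  Step 35: b b b b b b a a a a a a a a a a a A  =>  b b b b b b a a a a a a a a a a a a   (applied A -> a)
Final yield: b b b b b b a a a a a a a a a a a a
Total rewrite steps: 35

35


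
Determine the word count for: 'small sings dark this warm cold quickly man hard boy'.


Counting words by splitting on spaces:
  Word 1: 'small'
  Word 2: 'sings'
  Word 3: 'dark'
  Word 4: 'this'
  Word 5: 'warm'
  Word 6: 'cold'
  Word 7: 'quickly'
  Word 8: 'man'
  Word 9: 'hard'
  Word 10: 'boy'
Total words: 10

10


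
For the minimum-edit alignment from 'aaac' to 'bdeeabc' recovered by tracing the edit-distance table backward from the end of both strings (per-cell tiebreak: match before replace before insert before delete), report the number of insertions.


Edit distance = 5. Backtracking from cell (4, 7) with preference match > replace > insert > delete,
then listing the resulting alignment 'aaac' -> 'bdeeabc' left to right:
  Step 1: insert 'b' [insertion #1]
  Step 2: insert 'd' [insertion #2]
  Step 3: insert 'e' [insertion #3]
  Step 4: replace a->e
  Step 5: keep 'a'
  Step 6: replace a->b
  Step 7: keep 'c'
Total insertions: 3

3


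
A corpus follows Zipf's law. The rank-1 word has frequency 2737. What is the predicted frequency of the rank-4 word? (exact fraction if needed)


Zipf's law: freq(rank) = f1 / rank
f1 = 2737, rank = 4
freq = 2737 / 4
GCD(2737, 4) = 1
Simplified: 2737/4

2737/4


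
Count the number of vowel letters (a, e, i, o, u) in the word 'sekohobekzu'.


Scanning each character of 'sekohobekzu':
  Position 1: 's' -> consonant (running count: 0)
  Position 2: 'e' -> vowel (running count: 1)
  Position 3: 'k' -> consonant (running count: 1)
  Position 4: 'o' -> vowel (running count: 2)
  Position 5: 'h' -> consonant (running count: 2)
  Position 6: 'o' -> vowel (running count: 3)
  Position 7: 'b' -> consonant (running count: 3)
  Position 8: 'e' -> vowel (running count: 4)
  Position 9: 'k' -> consonant (running count: 4)
  Position 10: 'z' -> consonant (running count: 4)
  Position 11: 'u' -> vowel (running count: 5)
Total vowels: 5

5


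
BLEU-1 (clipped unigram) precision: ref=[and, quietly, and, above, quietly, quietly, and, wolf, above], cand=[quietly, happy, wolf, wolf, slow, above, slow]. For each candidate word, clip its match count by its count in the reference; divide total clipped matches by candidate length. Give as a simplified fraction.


Reference word counts: {'above': 2, 'and': 3, 'quietly': 3, 'wolf': 1}
Checking each candidate word (with clipping):
  'quietly' -> in reference (ref count 3, used 1/3) -> match (matches: 1)
  'happy' -> not in reference -> no match (matches: 1)
  'wolf' -> in reference (ref count 1, used 1/1) -> match (matches: 2)
  'wolf' -> ref count 1 already used up (1/1) -> clipped, no match (matches: 2)
  'slow' -> not in reference -> no match (matches: 2)
  'above' -> in reference (ref count 2, used 1/2) -> match (matches: 3)
  'slow' -> not in reference -> no match (matches: 3)
Clipped matches: 3, Candidate length: 7
Precision = 3/7

3/7


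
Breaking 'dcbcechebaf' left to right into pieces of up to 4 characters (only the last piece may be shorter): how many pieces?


'dcbcechebaf' has 11 characters.
Chunking with max size 4:
  Chunk 1: 'dcbc' (positions 0-3)
  Chunk 2: 'eche' (positions 4-7)
  Chunk 3: 'baf' (positions 8-10)
Total chunks: ceil(11 / 4) = 3

3


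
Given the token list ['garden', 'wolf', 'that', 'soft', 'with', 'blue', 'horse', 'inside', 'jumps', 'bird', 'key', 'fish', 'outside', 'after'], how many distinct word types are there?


Listing all tokens and tracking unique types:
  Token 1: 'garden' -> NEW (unique so far: 1)
  Token 2: 'wolf' -> NEW (unique so far: 2)
  Token 3: 'that' -> NEW (unique so far: 3)
  Token 4: 'soft' -> NEW (unique so far: 4)
  Token 5: 'with' -> NEW (unique so far: 5)
  Token 6: 'blue' -> NEW (unique so far: 6)
  Token 7: 'horse' -> NEW (unique so far: 7)
  Token 8: 'inside' -> NEW (unique so far: 8)
  Token 9: 'jumps' -> NEW (unique so far: 9)
  Token 10: 'bird' -> NEW (unique so far: 10)
  Token 11: 'key' -> NEW (unique so far: 11)
  Token 12: 'fish' -> NEW (unique so far: 12)
  Token 13: 'outside' -> NEW (unique so far: 13)
  Token 14: 'after' -> NEW (unique so far: 14)
Unique types: ('after', 'bird', 'blue', 'fish', 'garden', 'horse', 'inside', 'jumps', 'key', 'outside', 'soft', 'that', 'with', 'wolf')
Vocabulary size: 14

14
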